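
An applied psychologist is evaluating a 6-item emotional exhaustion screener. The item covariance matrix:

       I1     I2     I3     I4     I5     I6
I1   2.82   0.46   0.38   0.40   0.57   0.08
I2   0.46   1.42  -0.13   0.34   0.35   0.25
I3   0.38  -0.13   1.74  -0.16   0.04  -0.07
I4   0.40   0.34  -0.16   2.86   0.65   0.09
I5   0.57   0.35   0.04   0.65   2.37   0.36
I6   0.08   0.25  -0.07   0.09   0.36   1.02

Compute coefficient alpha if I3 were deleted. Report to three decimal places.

coefficient alpha = 0.505

Remaining items: I1, I2, I4, I5, I6 (k = 5).
Σσᵢ² = 2.82 + 1.42 + 2.86 + 2.37 + 1.02 = 10.49
total variance = 10.49 + 2 × 3.55 = 17.59
α (item deleted) = (5/4)·(1 − 10.49/17.59) = 0.505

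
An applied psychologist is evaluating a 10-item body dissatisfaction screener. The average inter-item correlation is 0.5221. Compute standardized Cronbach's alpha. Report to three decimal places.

Standardized α = k·r̄ / (1 + (k−1)·r̄) = 10 × 0.5221 / (1 + 9 × 0.5221)
  = 5.2210 / 5.6989 = 0.916

α = 0.916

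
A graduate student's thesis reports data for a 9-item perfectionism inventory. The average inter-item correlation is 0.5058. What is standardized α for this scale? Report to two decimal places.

standardized α = 0.90

Standardized α = k·r̄ / (1 + (k−1)·r̄) = 9 × 0.5058 / (1 + 8 × 0.5058)
  = 4.5522 / 5.0464 = 0.90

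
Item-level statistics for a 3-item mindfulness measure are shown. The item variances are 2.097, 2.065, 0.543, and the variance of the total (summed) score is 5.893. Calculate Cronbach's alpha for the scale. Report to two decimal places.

α = 0.30

Σσ²ᵢ = 2.097 + 2.065 + 0.543 = 4.705
α = (k/(k−1))·(1 − Σσ²ᵢ/Var(T)) = (3/2)·(1 − 4.705/5.893) = 0.30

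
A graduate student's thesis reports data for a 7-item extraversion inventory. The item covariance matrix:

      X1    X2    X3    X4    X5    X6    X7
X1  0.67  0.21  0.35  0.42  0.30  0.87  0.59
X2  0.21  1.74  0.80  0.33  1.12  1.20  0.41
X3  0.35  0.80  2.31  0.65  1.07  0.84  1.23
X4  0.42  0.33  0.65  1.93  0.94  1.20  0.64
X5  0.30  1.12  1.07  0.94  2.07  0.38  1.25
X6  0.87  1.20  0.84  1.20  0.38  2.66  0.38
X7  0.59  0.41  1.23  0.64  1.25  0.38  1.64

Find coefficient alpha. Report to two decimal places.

coefficient alpha = 0.82

ΣVar(i) = 0.67 + 1.74 + 2.31 + 1.93 + 2.07 + 2.66 + 1.64 = 13.02
Sum of the distinct covariances = 15.18
total variance = 13.02 + 2 × 15.18 = 43.38
α = (k/(k−1))·(1 − ΣVar(i)/total variance) = (7/6)·(1 − 13.02/43.38) = 0.82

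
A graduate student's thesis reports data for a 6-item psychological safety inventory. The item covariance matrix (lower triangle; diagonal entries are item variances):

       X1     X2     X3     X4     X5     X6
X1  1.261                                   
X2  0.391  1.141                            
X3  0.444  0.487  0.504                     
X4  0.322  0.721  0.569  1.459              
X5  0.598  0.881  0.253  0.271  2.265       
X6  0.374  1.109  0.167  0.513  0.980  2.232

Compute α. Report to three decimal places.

Σσ²ᵢ = 1.261 + 1.141 + 0.504 + 1.459 + 2.265 + 2.232 = 8.862
Sum of off-diagonal covariances = 8.080
σ²_total = 8.862 + 2 × 8.080 = 25.022
α = (k/(k−1))·(1 − Σσ²ᵢ/σ²_total) = (6/5)·(1 − 8.862/25.022) = 0.775

α = 0.775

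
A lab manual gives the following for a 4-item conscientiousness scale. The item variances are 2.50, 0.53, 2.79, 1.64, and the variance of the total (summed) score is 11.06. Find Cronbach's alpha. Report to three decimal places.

Σσᵢ² = 2.50 + 0.53 + 2.79 + 1.64 = 7.46
α = (k/(k−1))·(1 − Σσᵢ²/Var(T)) = (4/3)·(1 − 7.46/11.06) = 0.434

α = 0.434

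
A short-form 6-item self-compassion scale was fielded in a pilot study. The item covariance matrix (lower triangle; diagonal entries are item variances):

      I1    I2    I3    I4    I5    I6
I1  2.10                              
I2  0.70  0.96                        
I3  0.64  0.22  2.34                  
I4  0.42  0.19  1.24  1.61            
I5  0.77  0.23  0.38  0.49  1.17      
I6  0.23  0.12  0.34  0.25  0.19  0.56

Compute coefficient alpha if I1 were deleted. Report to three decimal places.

α = 0.655

Remaining items: I2, I3, I4, I5, I6 (k = 5).
Σσᵢ² = 0.96 + 2.34 + 1.61 + 1.17 + 0.56 = 6.64
Var(T) = 6.64 + 2 × 3.65 = 13.94
α (item deleted) = (5/4)·(1 − 6.64/13.94) = 0.655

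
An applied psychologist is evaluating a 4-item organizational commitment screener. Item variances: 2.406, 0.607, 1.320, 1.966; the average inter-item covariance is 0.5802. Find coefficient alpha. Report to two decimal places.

sum of item variances = 2.406 + 0.607 + 1.320 + 1.966 = 6.299
Sum of the 6 distinct covariances = 6 × 0.5802 = 3.4812
total variance = sum of item variances + 2·Σcov = 6.299 + 2 × 3.4812 = 13.2614
α = (4/3)·(1 − 6.299/13.2614) = 0.70

coefficient alpha = 0.70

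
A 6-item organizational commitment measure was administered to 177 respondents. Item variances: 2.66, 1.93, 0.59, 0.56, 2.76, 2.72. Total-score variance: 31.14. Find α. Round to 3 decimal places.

Σσ²ᵢ = 2.66 + 1.93 + 0.59 + 0.56 + 2.76 + 2.72 = 11.22
α = (k/(k−1))·(1 − Σσ²ᵢ/σ²_T) = (6/5)·(1 − 11.22/31.14) = 0.768

α = 0.768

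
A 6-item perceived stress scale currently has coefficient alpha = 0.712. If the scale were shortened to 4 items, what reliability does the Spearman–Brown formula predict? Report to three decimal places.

Length factor m = 4/6 = 0.6667
α' = m·α / (1 − (1−m)·α)
   = 4/6 × 0.712 / (1 − (1 − 4/6) × 0.712)
   = 0.4747 / 0.7627 = 0.622

predicted reliability = 0.622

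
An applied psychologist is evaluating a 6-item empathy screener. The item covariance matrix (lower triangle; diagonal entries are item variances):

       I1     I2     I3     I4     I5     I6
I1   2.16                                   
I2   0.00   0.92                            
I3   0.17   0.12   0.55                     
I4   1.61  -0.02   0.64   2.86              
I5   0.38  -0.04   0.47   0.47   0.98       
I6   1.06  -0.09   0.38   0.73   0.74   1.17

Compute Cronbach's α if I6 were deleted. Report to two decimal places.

Cronbach's α = 0.63

Remaining items: I1, I2, I3, I4, I5 (k = 5).
ΣVar(i) = 2.16 + 0.92 + 0.55 + 2.86 + 0.98 = 7.47
total variance = 7.47 + 2 × 3.80 = 15.07
α (item deleted) = (5/4)·(1 − 7.47/15.07) = 0.63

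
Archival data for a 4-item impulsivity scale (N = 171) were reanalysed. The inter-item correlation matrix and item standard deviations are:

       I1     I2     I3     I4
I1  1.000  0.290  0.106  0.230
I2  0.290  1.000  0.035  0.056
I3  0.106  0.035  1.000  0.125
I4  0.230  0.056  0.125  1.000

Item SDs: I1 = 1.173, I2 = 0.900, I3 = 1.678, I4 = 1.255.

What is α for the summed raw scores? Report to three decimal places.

α = 0.364

Σσ²ᵢ = 1.173² + 0.900² + 1.678² + 1.255² = 6.5766
Covariances σ_ij = r_ij · s_i · s_j:
  σ(I1,I2) = 0.290 × 1.173 × 0.900 = 0.3062
  σ(I1,I3) = 0.106 × 1.173 × 1.678 = 0.2086
  σ(I1,I4) = 0.230 × 1.173 × 1.255 = 0.3386
  σ(I2,I3) = 0.035 × 0.900 × 1.678 = 0.0529
  σ(I2,I4) = 0.056 × 0.900 × 1.255 = 0.0633
  σ(I3,I4) = 0.125 × 1.678 × 1.255 = 0.2632
σ²_T = Σσ²ᵢ + 2·Σσ_ij = 6.5766 + 2 × 1.2328 = 9.0422
α = (4/3)·(1 − 6.5766/9.0422) = 0.364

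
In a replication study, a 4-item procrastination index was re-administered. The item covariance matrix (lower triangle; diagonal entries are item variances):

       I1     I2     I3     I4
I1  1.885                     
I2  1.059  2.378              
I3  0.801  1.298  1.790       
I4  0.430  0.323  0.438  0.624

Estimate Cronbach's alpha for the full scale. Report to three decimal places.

Σσᵢ² = 1.885 + 2.378 + 1.790 + 0.624 = 6.677
Σ_{i<j} σ_ij = 4.349
σ²_total = 6.677 + 2 × 4.349 = 15.375
α = (k/(k−1))·(1 − Σσᵢ²/σ²_total) = (4/3)·(1 − 6.677/15.375) = 0.754

α = 0.754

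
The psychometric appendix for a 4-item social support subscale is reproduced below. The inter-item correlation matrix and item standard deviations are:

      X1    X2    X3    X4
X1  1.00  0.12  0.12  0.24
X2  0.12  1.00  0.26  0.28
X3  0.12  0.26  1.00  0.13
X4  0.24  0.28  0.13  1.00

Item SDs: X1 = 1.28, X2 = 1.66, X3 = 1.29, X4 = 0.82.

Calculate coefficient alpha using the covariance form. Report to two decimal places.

α = 0.46

Σσ²ᵢ = 1.28² + 1.66² + 1.29² + 0.82² = 6.7305
Covariances σ_ij = r_ij · s_i · s_j:
  σ(X1,X2) = 0.12 × 1.28 × 1.66 = 0.2550
  σ(X1,X3) = 0.12 × 1.28 × 1.29 = 0.1981
  σ(X1,X4) = 0.24 × 1.28 × 0.82 = 0.2519
  σ(X2,X3) = 0.26 × 1.66 × 1.29 = 0.5568
  σ(X2,X4) = 0.28 × 1.66 × 0.82 = 0.3811
  σ(X3,X4) = 0.13 × 1.29 × 0.82 = 0.1375
σ²_T = Σσ²ᵢ + 2·Σσ_ij = 6.7305 + 2 × 1.7804 = 10.2913
α = (4/3)·(1 − 6.7305/10.2913) = 0.46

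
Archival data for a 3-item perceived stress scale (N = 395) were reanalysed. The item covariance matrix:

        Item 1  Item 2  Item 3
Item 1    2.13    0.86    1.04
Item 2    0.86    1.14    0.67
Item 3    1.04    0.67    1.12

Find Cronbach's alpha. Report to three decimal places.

ΣVar(i) = 2.13 + 1.14 + 1.12 = 4.39
Sum of off-diagonal covariances = 2.57
Var(T) = 4.39 + 2 × 2.57 = 9.53
α = (k/(k−1))·(1 − ΣVar(i)/Var(T)) = (3/2)·(1 − 4.39/9.53) = 0.809

Cronbach's alpha = 0.809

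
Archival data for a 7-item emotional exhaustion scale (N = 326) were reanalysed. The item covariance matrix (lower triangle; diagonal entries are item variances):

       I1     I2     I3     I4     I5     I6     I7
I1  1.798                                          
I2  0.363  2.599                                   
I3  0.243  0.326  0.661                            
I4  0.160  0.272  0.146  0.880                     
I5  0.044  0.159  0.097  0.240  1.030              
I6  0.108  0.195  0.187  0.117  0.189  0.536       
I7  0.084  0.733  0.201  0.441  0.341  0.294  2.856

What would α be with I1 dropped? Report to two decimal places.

Remaining items: I2, I3, I4, I5, I6, I7 (k = 6).
Σσᵢ² = 2.599 + 0.661 + 0.880 + 1.030 + 0.536 + 2.856 = 8.562
total variance = 8.562 + 2 × 3.938 = 16.438
α (item deleted) = (6/5)·(1 − 8.562/16.438) = 0.57

α = 0.57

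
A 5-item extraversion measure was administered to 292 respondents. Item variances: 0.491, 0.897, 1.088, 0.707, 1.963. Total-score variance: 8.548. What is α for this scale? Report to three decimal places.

α = 0.497

Σσᵢ² = 0.491 + 0.897 + 1.088 + 0.707 + 1.963 = 5.146
α = (k/(k−1))·(1 − Σσᵢ²/σ²_total) = (5/4)·(1 − 5.146/8.548) = 0.497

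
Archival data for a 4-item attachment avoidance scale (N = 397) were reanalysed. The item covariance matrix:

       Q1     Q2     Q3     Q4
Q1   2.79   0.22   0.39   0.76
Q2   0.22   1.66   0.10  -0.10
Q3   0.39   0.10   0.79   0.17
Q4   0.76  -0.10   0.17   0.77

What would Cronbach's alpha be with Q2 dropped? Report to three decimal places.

Remaining items: Q1, Q3, Q4 (k = 3).
sum of item variances = 2.79 + 0.79 + 0.77 = 4.35
total variance = 4.35 + 2 × 1.32 = 6.99
α (item deleted) = (3/2)·(1 − 4.35/6.99) = 0.567

α = 0.567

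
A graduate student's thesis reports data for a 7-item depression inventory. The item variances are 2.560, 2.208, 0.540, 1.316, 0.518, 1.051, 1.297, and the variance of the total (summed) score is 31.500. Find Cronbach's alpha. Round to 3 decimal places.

Cronbach's alpha = 0.815

sum of item variances = 2.560 + 2.208 + 0.540 + 1.316 + 0.518 + 1.051 + 1.297 = 9.490
α = (k/(k−1))·(1 − sum of item variances/Var(T)) = (7/6)·(1 − 9.490/31.500) = 0.815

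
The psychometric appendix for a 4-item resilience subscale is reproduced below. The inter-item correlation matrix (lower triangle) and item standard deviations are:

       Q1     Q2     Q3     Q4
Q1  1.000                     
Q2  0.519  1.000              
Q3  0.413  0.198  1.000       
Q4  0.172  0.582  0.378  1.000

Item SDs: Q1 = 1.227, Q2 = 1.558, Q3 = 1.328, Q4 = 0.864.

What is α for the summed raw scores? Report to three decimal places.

Σσ²ᵢ = 1.227² + 1.558² + 1.328² + 0.864² = 6.4430
Covariances σ_ij = r_ij · s_i · s_j:
  σ(Q1,Q2) = 0.519 × 1.227 × 1.558 = 0.9922
  σ(Q1,Q3) = 0.413 × 1.227 × 1.328 = 0.6730
  σ(Q1,Q4) = 0.172 × 1.227 × 0.864 = 0.1823
  σ(Q2,Q3) = 0.198 × 1.558 × 1.328 = 0.4097
  σ(Q2,Q4) = 0.582 × 1.558 × 0.864 = 0.7834
  σ(Q3,Q4) = 0.378 × 1.328 × 0.864 = 0.4337
σ²_T = Σσ²ᵢ + 2·Σσ_ij = 6.4430 + 2 × 3.4743 = 13.3916
α = (4/3)·(1 − 6.4430/13.3916) = 0.692

α = 0.692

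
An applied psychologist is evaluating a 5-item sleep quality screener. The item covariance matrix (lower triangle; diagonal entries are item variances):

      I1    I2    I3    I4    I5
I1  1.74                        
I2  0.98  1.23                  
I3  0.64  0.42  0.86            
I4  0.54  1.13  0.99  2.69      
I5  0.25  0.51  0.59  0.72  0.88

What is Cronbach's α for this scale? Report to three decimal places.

α = 0.808

sum of item variances = 1.74 + 1.23 + 0.86 + 2.69 + 0.88 = 7.40
Σ_{i<j} σ_ij = 6.77
σ²_total = 7.40 + 2 × 6.77 = 20.94
α = (k/(k−1))·(1 − sum of item variances/σ²_total) = (5/4)·(1 − 7.40/20.94) = 0.808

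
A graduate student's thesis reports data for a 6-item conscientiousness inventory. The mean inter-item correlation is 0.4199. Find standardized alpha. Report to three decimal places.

Standardized α = k·r̄ / (1 + (k−1)·r̄) = 6 × 0.4199 / (1 + 5 × 0.4199)
  = 2.5194 / 3.0995 = 0.813

α = 0.813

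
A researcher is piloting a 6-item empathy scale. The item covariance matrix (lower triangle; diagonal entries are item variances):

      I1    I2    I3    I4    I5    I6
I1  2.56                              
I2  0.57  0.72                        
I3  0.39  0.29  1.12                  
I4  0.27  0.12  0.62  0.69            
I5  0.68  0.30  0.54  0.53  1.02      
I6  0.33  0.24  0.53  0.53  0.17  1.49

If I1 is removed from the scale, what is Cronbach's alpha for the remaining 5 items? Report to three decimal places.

Remaining items: I2, I3, I4, I5, I6 (k = 5).
Σσ²ᵢ = 0.72 + 1.12 + 0.69 + 1.02 + 1.49 = 5.04
total variance = 5.04 + 2 × 3.87 = 12.78
α (item deleted) = (5/4)·(1 − 5.04/12.78) = 0.757

Cronbach's alpha = 0.757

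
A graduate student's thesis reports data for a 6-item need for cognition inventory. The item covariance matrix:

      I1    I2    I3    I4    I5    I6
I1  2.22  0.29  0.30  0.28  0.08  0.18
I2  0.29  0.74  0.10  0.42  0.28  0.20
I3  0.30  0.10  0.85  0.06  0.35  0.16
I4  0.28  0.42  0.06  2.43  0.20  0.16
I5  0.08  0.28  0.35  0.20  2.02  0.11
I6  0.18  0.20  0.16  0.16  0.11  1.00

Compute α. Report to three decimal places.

α = 0.488

sum of item variances = 2.22 + 0.74 + 0.85 + 2.43 + 2.02 + 1.00 = 9.26
Sum of off-diagonal covariances = 3.17
total variance = 9.26 + 2 × 3.17 = 15.60
α = (k/(k−1))·(1 − sum of item variances/total variance) = (6/5)·(1 − 9.26/15.60) = 0.488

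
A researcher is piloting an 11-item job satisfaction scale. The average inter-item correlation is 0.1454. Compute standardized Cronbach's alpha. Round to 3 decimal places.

Standardized α = k·r̄ / (1 + (k−1)·r̄) = 11 × 0.1454 / (1 + 10 × 0.1454)
  = 1.5994 / 2.4540 = 0.652

standardized Cronbach's alpha = 0.652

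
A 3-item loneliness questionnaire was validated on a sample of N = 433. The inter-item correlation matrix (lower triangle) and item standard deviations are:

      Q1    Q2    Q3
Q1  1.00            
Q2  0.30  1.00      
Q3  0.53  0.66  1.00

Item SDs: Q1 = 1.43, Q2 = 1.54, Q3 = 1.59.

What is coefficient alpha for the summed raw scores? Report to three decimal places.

α = 0.751

Σσ²ᵢ = 1.43² + 1.54² + 1.59² = 6.9446
Covariances σ_ij = r_ij · s_i · s_j:
  σ(Q1,Q2) = 0.30 × 1.43 × 1.54 = 0.6607
  σ(Q1,Q3) = 0.53 × 1.43 × 1.59 = 1.2051
  σ(Q2,Q3) = 0.66 × 1.54 × 1.59 = 1.6161
σ²_T = Σσ²ᵢ + 2·Σσ_ij = 6.9446 + 2 × 3.4819 = 13.9084
α = (3/2)·(1 − 6.9446/13.9084) = 0.751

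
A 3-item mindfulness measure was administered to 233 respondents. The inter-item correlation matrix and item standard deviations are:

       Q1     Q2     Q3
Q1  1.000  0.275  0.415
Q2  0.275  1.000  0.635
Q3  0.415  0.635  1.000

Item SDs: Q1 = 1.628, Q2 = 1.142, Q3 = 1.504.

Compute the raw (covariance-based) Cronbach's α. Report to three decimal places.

Σσ²ᵢ = 1.628² + 1.142² + 1.504² = 6.2166
Covariances σ_ij = r_ij · s_i · s_j:
  σ(Q1,Q2) = 0.275 × 1.628 × 1.142 = 0.5113
  σ(Q1,Q3) = 0.415 × 1.628 × 1.504 = 1.0161
  σ(Q2,Q3) = 0.635 × 1.142 × 1.504 = 1.0907
σ²_T = Σσ²ᵢ + 2·Σσ_ij = 6.2166 + 2 × 2.6181 = 11.4528
α = (3/2)·(1 − 6.2166/11.4528) = 0.686

Cronbach's α = 0.686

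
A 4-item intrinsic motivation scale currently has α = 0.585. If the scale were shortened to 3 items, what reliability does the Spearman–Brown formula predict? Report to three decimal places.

predicted reliability = 0.514

Length factor m = 3/4 = 0.7500
α' = m·α / (1 − (1−m)·α)
   = 3/4 × 0.585 / (1 − (1 − 3/4) × 0.585)
   = 0.4387 / 0.8538 = 0.514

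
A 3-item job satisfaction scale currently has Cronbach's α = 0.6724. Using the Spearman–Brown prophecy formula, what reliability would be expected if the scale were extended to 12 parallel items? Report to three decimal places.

predicted reliability = 0.891

Length factor m = 12/3 = 4.0000
α' = m·α / (1 + (m−1)·α)
   = 12/3 × 0.6724 / (1 + (12/3 − 1) × 0.6724)
   = 2.6896 / 3.0172 = 0.891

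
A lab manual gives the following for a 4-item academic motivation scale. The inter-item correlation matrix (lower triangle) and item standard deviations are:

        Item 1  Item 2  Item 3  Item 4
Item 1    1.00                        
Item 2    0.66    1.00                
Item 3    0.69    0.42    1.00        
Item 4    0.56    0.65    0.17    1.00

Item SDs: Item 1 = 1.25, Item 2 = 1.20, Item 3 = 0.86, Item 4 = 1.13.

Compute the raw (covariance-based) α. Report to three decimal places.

α = 0.820

Σσ²ᵢ = 1.25² + 1.20² + 0.86² + 1.13² = 5.0190
Covariances σ_ij = r_ij · s_i · s_j:
  σ(Item 1,Item 2) = 0.66 × 1.25 × 1.20 = 0.9900
  σ(Item 1,Item 3) = 0.69 × 1.25 × 0.86 = 0.7417
  σ(Item 1,Item 4) = 0.56 × 1.25 × 1.13 = 0.7910
  σ(Item 2,Item 3) = 0.42 × 1.20 × 0.86 = 0.4334
  σ(Item 2,Item 4) = 0.65 × 1.20 × 1.13 = 0.8814
  σ(Item 3,Item 4) = 0.17 × 0.86 × 1.13 = 0.1652
σ²_T = Σσ²ᵢ + 2·Σσ_ij = 5.0190 + 2 × 4.0027 = 13.0244
α = (4/3)·(1 − 5.0190/13.0244) = 0.820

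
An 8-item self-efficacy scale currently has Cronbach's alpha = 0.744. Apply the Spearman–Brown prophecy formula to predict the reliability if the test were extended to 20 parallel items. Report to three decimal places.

Length factor m = 20/8 = 2.5000
α' = m·α / (1 + (m−1)·α)
   = 20/8 × 0.744 / (1 + (20/8 − 1) × 0.744)
   = 1.8600 / 2.1160 = 0.879

predicted reliability = 0.879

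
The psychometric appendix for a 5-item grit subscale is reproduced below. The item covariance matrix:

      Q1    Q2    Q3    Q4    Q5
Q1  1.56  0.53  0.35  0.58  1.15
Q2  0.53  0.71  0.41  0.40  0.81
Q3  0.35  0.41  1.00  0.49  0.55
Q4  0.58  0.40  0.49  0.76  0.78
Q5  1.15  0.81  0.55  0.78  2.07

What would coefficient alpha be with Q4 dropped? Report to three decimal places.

α = 0.783

Remaining items: Q1, Q2, Q3, Q5 (k = 4).
ΣVar(i) = 1.56 + 0.71 + 1.00 + 2.07 = 5.34
σ²_total = 5.34 + 2 × 3.80 = 12.94
α (item deleted) = (4/3)·(1 − 5.34/12.94) = 0.783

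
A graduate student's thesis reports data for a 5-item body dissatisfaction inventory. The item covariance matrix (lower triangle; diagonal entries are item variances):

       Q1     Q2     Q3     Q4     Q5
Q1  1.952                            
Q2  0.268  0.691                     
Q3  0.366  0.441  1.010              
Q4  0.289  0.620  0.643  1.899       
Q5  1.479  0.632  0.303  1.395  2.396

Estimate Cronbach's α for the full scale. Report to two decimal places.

α = 0.77

ΣVar(i) = 1.952 + 0.691 + 1.010 + 1.899 + 2.396 = 7.948
Sum of the distinct covariances = 6.436
σ²_total = 7.948 + 2 × 6.436 = 20.820
α = (k/(k−1))·(1 − ΣVar(i)/σ²_total) = (5/4)·(1 − 7.948/20.820) = 0.77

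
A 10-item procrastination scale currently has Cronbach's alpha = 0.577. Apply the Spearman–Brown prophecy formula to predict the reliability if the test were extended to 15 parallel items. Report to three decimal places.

predicted reliability = 0.672

Length factor m = 15/10 = 1.5000
α' = m·α / (1 + (m−1)·α)
   = 15/10 × 0.577 / (1 + (15/10 − 1) × 0.577)
   = 0.8655 / 1.2885 = 0.672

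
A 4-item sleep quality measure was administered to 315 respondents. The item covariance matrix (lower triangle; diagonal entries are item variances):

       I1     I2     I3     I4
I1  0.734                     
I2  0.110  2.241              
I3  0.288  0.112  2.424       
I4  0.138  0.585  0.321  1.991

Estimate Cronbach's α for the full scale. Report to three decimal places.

sum of item variances = 0.734 + 2.241 + 2.424 + 1.991 = 7.390
Σ_{i<j} σ_ij = 1.554
Var(T) = 7.390 + 2 × 1.554 = 10.498
α = (k/(k−1))·(1 − sum of item variances/Var(T)) = (4/3)·(1 − 7.390/10.498) = 0.395

α = 0.395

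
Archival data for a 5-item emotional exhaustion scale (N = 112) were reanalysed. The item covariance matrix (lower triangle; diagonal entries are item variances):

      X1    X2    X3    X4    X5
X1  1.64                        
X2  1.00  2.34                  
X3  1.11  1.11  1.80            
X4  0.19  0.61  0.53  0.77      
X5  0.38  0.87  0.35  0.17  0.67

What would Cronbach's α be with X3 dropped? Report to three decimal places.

Remaining items: X1, X2, X4, X5 (k = 4).
Σσ²ᵢ = 1.64 + 2.34 + 0.77 + 0.67 = 5.42
Var(T) = 5.42 + 2 × 3.22 = 11.86
α (item deleted) = (4/3)·(1 − 5.42/11.86) = 0.724

α = 0.724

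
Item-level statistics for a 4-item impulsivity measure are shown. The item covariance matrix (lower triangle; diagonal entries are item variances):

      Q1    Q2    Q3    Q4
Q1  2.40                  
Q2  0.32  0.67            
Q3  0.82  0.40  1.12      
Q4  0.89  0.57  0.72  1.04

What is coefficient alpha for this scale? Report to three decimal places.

Σσ²ᵢ = 2.40 + 0.67 + 1.12 + 1.04 = 5.23
Sum of the distinct covariances = 3.72
σ²_T = 5.23 + 2 × 3.72 = 12.67
α = (k/(k−1))·(1 − Σσ²ᵢ/σ²_T) = (4/3)·(1 − 5.23/12.67) = 0.783

α = 0.783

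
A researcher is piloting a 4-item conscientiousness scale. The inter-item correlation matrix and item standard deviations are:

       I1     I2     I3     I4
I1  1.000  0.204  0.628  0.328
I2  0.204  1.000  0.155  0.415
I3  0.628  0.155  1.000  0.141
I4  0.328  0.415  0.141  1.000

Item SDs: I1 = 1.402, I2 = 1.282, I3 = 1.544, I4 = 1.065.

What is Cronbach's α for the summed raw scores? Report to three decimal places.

α = 0.643

Σσ²ᵢ = 1.402² + 1.282² + 1.544² + 1.065² = 7.1273
Covariances σ_ij = r_ij · s_i · s_j:
  σ(I1,I2) = 0.204 × 1.402 × 1.282 = 0.3667
  σ(I1,I3) = 0.628 × 1.402 × 1.544 = 1.3594
  σ(I1,I4) = 0.328 × 1.402 × 1.065 = 0.4897
  σ(I2,I3) = 0.155 × 1.282 × 1.544 = 0.3068
  σ(I2,I4) = 0.415 × 1.282 × 1.065 = 0.5666
  σ(I3,I4) = 0.141 × 1.544 × 1.065 = 0.2319
σ²_T = Σσ²ᵢ + 2·Σσ_ij = 7.1273 + 2 × 3.3211 = 13.7695
α = (4/3)·(1 − 7.1273/13.7695) = 0.643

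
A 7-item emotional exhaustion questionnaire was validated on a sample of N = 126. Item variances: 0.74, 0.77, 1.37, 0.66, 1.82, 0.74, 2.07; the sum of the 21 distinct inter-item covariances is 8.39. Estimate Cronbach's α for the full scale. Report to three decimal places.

Cronbach's α = 0.785

sum of item variances = 0.74 + 0.77 + 1.37 + 0.66 + 1.82 + 0.74 + 2.07 = 8.17
Sum of distinct covariances = 8.39
σ²_T = sum of item variances + 2·Σcov = 8.17 + 2 × 8.39 = 24.95
α = (7/6)·(1 − 8.17/24.95) = 0.785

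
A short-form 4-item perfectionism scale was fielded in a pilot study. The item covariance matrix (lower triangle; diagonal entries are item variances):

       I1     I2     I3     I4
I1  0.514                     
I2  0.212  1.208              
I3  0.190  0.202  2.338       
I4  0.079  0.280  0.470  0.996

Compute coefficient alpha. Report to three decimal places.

coefficient alpha = 0.482

sum of item variances = 0.514 + 1.208 + 2.338 + 0.996 = 5.056
Sum of off-diagonal covariances = 1.433
σ²_total = 5.056 + 2 × 1.433 = 7.922
α = (k/(k−1))·(1 − sum of item variances/σ²_total) = (4/3)·(1 − 5.056/7.922) = 0.482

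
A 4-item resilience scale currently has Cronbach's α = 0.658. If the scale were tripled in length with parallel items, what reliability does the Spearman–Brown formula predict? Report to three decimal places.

predicted reliability = 0.852

Length factor m = 3
α' = m·α / (1 + (m−1)·α)
   = 3 × 0.658 / (1 + (3 − 1) × 0.658)
   = 1.9740 / 2.3160 = 0.852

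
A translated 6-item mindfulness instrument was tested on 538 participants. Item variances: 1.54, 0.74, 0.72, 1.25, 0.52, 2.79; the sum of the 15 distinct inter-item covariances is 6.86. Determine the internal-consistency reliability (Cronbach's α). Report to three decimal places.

Σσ²ᵢ = 1.54 + 0.74 + 0.72 + 1.25 + 0.52 + 2.79 = 7.56
Sum of distinct covariances = 6.86
total variance = Σσ²ᵢ + 2·Σcov = 7.56 + 2 × 6.86 = 21.28
α = (6/5)·(1 − 7.56/21.28) = 0.774

Cronbach's α = 0.774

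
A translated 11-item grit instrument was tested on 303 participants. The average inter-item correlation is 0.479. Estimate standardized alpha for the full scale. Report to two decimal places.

Standardized α = k·r̄ / (1 + (k−1)·r̄) = 11 × 0.479 / (1 + 10 × 0.479)
  = 5.2690 / 5.7900 = 0.91

standardized alpha = 0.91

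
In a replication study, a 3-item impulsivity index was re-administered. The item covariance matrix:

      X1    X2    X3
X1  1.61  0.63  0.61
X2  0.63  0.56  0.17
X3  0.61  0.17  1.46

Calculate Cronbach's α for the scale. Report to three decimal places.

α = 0.656

Σσ²ᵢ = 1.61 + 0.56 + 1.46 = 3.63
Σ_{i<j} σ_ij = 1.41
σ²_total = 3.63 + 2 × 1.41 = 6.45
α = (k/(k−1))·(1 − Σσ²ᵢ/σ²_total) = (3/2)·(1 − 3.63/6.45) = 0.656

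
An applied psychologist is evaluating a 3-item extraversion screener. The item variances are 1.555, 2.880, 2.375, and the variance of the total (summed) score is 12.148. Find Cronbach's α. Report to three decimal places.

α = 0.659

Σσᵢ² = 1.555 + 2.880 + 2.375 = 6.810
α = (k/(k−1))·(1 − Σσᵢ²/σ²_total) = (3/2)·(1 − 6.810/12.148) = 0.659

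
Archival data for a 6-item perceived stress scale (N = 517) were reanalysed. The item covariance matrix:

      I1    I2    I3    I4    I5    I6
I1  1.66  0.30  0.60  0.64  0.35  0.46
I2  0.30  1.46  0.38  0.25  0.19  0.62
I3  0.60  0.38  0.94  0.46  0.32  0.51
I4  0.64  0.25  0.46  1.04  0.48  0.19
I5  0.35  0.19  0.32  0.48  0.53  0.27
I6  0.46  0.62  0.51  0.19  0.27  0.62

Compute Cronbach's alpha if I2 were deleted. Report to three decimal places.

α = 0.801

Remaining items: I1, I3, I4, I5, I6 (k = 5).
Σσᵢ² = 1.66 + 0.94 + 1.04 + 0.53 + 0.62 = 4.79
Var(T) = 4.79 + 2 × 4.28 = 13.35
α (item deleted) = (5/4)·(1 − 4.79/13.35) = 0.801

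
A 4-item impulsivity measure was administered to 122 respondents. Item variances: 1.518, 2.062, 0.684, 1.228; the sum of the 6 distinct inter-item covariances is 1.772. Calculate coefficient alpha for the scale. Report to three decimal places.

sum of item variances = 1.518 + 2.062 + 0.684 + 1.228 = 5.492
Sum of distinct covariances = 1.772
σ²_total = sum of item variances + 2·Σcov = 5.492 + 2 × 1.772 = 9.036
α = (4/3)·(1 − 5.492/9.036) = 0.523

coefficient alpha = 0.523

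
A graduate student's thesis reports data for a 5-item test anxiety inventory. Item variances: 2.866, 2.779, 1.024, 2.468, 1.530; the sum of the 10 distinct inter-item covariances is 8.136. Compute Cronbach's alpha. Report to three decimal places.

Cronbach's alpha = 0.755

Σσ²ᵢ = 2.866 + 2.779 + 1.024 + 2.468 + 1.530 = 10.667
Sum of distinct covariances = 8.136
total variance = Σσ²ᵢ + 2·Σcov = 10.667 + 2 × 8.136 = 26.939
α = (5/4)·(1 − 10.667/26.939) = 0.755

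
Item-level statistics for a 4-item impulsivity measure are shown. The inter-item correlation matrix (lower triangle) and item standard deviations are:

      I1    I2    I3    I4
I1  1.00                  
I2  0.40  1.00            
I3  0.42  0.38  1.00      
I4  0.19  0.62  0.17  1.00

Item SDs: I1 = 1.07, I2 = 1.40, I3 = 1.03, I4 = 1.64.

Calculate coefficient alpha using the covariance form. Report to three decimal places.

Σσ²ᵢ = 1.07² + 1.40² + 1.03² + 1.64² = 6.8554
Covariances σ_ij = r_ij · s_i · s_j:
  σ(I1,I2) = 0.40 × 1.07 × 1.40 = 0.5992
  σ(I1,I3) = 0.42 × 1.07 × 1.03 = 0.4629
  σ(I1,I4) = 0.19 × 1.07 × 1.64 = 0.3334
  σ(I2,I3) = 0.38 × 1.40 × 1.03 = 0.5480
  σ(I2,I4) = 0.62 × 1.40 × 1.64 = 1.4235
  σ(I3,I4) = 0.17 × 1.03 × 1.64 = 0.2872
σ²_T = Σσ²ᵢ + 2·Σσ_ij = 6.8554 + 2 × 3.6542 = 14.1638
α = (4/3)·(1 − 6.8554/14.1638) = 0.688

coefficient alpha = 0.688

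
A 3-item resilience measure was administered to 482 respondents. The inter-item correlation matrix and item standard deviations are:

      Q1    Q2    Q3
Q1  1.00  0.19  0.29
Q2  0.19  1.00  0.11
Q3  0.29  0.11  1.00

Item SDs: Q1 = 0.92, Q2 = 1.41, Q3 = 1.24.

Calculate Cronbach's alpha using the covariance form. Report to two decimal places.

Cronbach's alpha = 0.39

Σσ²ᵢ = 0.92² + 1.41² + 1.24² = 4.3721
Covariances σ_ij = r_ij · s_i · s_j:
  σ(Q1,Q2) = 0.19 × 0.92 × 1.41 = 0.2465
  σ(Q1,Q3) = 0.29 × 0.92 × 1.24 = 0.3308
  σ(Q2,Q3) = 0.11 × 1.41 × 1.24 = 0.1923
σ²_T = Σσ²ᵢ + 2·Σσ_ij = 4.3721 + 2 × 0.7696 = 5.9113
α = (3/2)·(1 − 4.3721/5.9113) = 0.39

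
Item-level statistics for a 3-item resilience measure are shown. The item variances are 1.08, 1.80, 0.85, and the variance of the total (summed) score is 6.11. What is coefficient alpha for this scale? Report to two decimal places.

coefficient alpha = 0.58

Σσᵢ² = 1.08 + 1.80 + 0.85 = 3.73
α = (k/(k−1))·(1 − Σσᵢ²/σ²_T) = (3/2)·(1 − 3.73/6.11) = 0.58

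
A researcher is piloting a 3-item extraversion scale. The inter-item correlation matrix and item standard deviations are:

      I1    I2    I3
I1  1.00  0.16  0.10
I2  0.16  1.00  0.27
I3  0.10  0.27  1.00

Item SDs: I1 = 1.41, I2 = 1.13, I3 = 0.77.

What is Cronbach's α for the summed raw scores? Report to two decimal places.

Σσ²ᵢ = 1.41² + 1.13² + 0.77² = 3.8579
Covariances σ_ij = r_ij · s_i · s_j:
  σ(I1,I2) = 0.16 × 1.41 × 1.13 = 0.2549
  σ(I1,I3) = 0.10 × 1.41 × 0.77 = 0.1086
  σ(I2,I3) = 0.27 × 1.13 × 0.77 = 0.2349
σ²_T = Σσ²ᵢ + 2·Σσ_ij = 3.8579 + 2 × 0.5984 = 5.0547
α = (3/2)·(1 − 3.8579/5.0547) = 0.36

α = 0.36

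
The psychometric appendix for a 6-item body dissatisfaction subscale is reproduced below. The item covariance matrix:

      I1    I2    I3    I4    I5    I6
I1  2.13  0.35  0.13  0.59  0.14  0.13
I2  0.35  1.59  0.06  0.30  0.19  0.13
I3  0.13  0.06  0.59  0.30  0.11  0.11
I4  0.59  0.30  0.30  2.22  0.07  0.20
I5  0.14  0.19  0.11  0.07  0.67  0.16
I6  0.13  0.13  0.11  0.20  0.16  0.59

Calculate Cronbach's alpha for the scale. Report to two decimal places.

ΣVar(i) = 2.13 + 1.59 + 0.59 + 2.22 + 0.67 + 0.59 = 7.79
Sum of the distinct covariances = 2.97
σ²_T = 7.79 + 2 × 2.97 = 13.73
α = (k/(k−1))·(1 − ΣVar(i)/σ²_T) = (6/5)·(1 − 7.79/13.73) = 0.52

α = 0.52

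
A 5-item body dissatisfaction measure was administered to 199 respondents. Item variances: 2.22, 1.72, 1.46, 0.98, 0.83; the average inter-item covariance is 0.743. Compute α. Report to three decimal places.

α = 0.842

Σσᵢ² = 2.22 + 1.72 + 1.46 + 0.98 + 0.83 = 7.21
Sum of the 10 distinct covariances = 10 × 0.743 = 7.430
σ²_total = Σσᵢ² + 2·Σcov = 7.21 + 2 × 7.430 = 22.070
α = (5/4)·(1 − 7.21/22.070) = 0.842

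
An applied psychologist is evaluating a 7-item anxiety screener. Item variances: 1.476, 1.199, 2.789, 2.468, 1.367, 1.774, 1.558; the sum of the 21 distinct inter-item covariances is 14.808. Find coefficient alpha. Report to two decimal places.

α = 0.82

Σσᵢ² = 1.476 + 1.199 + 2.789 + 2.468 + 1.367 + 1.774 + 1.558 = 12.631
Sum of distinct covariances = 14.808
total variance = Σσᵢ² + 2·Σcov = 12.631 + 2 × 14.808 = 42.247
α = (7/6)·(1 − 12.631/42.247) = 0.82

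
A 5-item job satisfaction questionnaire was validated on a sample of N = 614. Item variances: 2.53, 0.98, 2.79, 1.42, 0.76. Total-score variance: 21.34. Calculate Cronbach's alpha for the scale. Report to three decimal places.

α = 0.753

sum of item variances = 2.53 + 0.98 + 2.79 + 1.42 + 0.76 = 8.48
α = (k/(k−1))·(1 − sum of item variances/Var(T)) = (5/4)·(1 − 8.48/21.34) = 0.753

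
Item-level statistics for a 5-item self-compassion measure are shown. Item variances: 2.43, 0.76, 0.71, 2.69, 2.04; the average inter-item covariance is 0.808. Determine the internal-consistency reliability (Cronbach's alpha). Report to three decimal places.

Σσᵢ² = 2.43 + 0.76 + 0.71 + 2.69 + 2.04 = 8.63
Sum of the 10 distinct covariances = 10 × 0.808 = 8.080
Var(T) = Σσᵢ² + 2·Σcov = 8.63 + 2 × 8.080 = 24.790
α = (5/4)·(1 − 8.63/24.790) = 0.815

α = 0.815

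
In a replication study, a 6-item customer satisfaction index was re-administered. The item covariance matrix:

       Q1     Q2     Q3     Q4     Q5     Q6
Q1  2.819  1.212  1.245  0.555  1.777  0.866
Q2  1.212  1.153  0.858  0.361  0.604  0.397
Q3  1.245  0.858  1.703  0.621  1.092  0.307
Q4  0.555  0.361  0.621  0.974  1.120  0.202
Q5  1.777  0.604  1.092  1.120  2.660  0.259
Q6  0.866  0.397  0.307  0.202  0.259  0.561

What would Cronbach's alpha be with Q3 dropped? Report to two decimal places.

Remaining items: Q1, Q2, Q4, Q5, Q6 (k = 5).
Σσ²ᵢ = 2.819 + 1.153 + 0.974 + 2.660 + 0.561 = 8.167
total variance = 8.167 + 2 × 7.353 = 22.873
α (item deleted) = (5/4)·(1 − 8.167/22.873) = 0.80

Cronbach's alpha = 0.80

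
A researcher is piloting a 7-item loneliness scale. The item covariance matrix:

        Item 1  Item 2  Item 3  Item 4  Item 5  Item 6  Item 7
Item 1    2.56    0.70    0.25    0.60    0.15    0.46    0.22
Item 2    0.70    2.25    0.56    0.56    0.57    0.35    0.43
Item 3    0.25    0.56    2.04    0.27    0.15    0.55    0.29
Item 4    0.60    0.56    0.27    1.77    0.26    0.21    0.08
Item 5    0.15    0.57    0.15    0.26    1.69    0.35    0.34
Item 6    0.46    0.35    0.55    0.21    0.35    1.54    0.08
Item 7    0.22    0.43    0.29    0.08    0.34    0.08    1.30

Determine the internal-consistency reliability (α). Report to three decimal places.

Σσ²ᵢ = 2.56 + 2.25 + 2.04 + 1.77 + 1.69 + 1.54 + 1.30 = 13.15
Sum of off-diagonal covariances = 7.43
Var(T) = 13.15 + 2 × 7.43 = 28.01
α = (k/(k−1))·(1 − Σσ²ᵢ/Var(T)) = (7/6)·(1 − 13.15/28.01) = 0.619

α = 0.619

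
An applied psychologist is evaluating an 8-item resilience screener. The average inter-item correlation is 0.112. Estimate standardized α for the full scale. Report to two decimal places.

standardized α = 0.50

Standardized α = k·r̄ / (1 + (k−1)·r̄) = 8 × 0.112 / (1 + 7 × 0.112)
  = 0.8960 / 1.7840 = 0.50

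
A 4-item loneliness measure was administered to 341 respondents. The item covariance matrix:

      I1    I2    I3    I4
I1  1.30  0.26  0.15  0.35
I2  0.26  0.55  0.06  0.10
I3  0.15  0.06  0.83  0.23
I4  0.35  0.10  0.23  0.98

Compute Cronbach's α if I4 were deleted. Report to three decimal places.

Remaining items: I1, I2, I3 (k = 3).
Σσ²ᵢ = 1.30 + 0.55 + 0.83 = 2.68
σ²_total = 2.68 + 2 × 0.47 = 3.62
α (item deleted) = (3/2)·(1 − 2.68/3.62) = 0.390

Cronbach's α = 0.390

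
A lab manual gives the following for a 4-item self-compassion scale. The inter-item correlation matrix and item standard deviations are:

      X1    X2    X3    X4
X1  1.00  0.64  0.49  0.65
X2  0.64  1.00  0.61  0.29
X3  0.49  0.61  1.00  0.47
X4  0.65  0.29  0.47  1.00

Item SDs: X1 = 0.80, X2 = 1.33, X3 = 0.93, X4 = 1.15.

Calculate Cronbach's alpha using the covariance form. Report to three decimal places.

Cronbach's alpha = 0.790

Σσ²ᵢ = 0.80² + 1.33² + 0.93² + 1.15² = 4.5963
Covariances σ_ij = r_ij · s_i · s_j:
  σ(X1,X2) = 0.64 × 0.80 × 1.33 = 0.6810
  σ(X1,X3) = 0.49 × 0.80 × 0.93 = 0.3646
  σ(X1,X4) = 0.65 × 0.80 × 1.15 = 0.5980
  σ(X2,X3) = 0.61 × 1.33 × 0.93 = 0.7545
  σ(X2,X4) = 0.29 × 1.33 × 1.15 = 0.4436
  σ(X3,X4) = 0.47 × 0.93 × 1.15 = 0.5027
σ²_T = Σσ²ᵢ + 2·Σσ_ij = 4.5963 + 2 × 3.3444 = 11.2851
α = (4/3)·(1 − 4.5963/11.2851) = 0.790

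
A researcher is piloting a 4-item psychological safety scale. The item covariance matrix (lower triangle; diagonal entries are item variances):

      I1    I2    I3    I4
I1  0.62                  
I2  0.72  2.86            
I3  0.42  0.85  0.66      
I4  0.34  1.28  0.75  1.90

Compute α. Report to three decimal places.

ΣVar(i) = 0.62 + 2.86 + 0.66 + 1.90 = 6.04
Σ_{i<j} σ_ij = 4.36
total variance = 6.04 + 2 × 4.36 = 14.76
α = (k/(k−1))·(1 − ΣVar(i)/total variance) = (4/3)·(1 − 6.04/14.76) = 0.788

α = 0.788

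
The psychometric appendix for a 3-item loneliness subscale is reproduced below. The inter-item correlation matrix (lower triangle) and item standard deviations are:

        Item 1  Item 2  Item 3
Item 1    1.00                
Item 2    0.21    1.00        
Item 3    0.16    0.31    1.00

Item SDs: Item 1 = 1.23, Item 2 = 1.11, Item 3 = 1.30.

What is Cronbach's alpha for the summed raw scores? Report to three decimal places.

α = 0.463

Σσ²ᵢ = 1.23² + 1.11² + 1.30² = 4.4350
Covariances σ_ij = r_ij · s_i · s_j:
  σ(Item 1,Item 2) = 0.21 × 1.23 × 1.11 = 0.2867
  σ(Item 1,Item 3) = 0.16 × 1.23 × 1.30 = 0.2558
  σ(Item 2,Item 3) = 0.31 × 1.11 × 1.30 = 0.4473
σ²_T = Σσ²ᵢ + 2·Σσ_ij = 4.4350 + 2 × 0.9898 = 6.4146
α = (3/2)·(1 − 4.4350/6.4146) = 0.463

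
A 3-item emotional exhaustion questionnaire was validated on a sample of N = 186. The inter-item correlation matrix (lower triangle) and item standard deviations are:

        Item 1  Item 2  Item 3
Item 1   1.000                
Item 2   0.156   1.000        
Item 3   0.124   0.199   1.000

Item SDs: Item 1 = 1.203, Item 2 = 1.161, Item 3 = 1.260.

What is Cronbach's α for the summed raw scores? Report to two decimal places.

Σσ²ᵢ = 1.203² + 1.161² + 1.260² = 4.3827
Covariances σ_ij = r_ij · s_i · s_j:
  σ(Item 1,Item 2) = 0.156 × 1.203 × 1.161 = 0.2179
  σ(Item 1,Item 3) = 0.124 × 1.203 × 1.260 = 0.1880
  σ(Item 2,Item 3) = 0.199 × 1.161 × 1.260 = 0.2911
σ²_T = Σσ²ᵢ + 2·Σσ_ij = 4.3827 + 2 × 0.6970 = 5.7767
α = (3/2)·(1 − 4.3827/5.7767) = 0.36

Cronbach's α = 0.36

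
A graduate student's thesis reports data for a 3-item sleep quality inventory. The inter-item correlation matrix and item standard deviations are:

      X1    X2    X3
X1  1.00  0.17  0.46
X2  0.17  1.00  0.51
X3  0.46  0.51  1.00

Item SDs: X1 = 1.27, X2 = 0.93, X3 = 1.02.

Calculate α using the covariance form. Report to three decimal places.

Σσ²ᵢ = 1.27² + 0.93² + 1.02² = 3.5182
Covariances σ_ij = r_ij · s_i · s_j:
  σ(X1,X2) = 0.17 × 1.27 × 0.93 = 0.2008
  σ(X1,X3) = 0.46 × 1.27 × 1.02 = 0.5959
  σ(X2,X3) = 0.51 × 0.93 × 1.02 = 0.4838
σ²_T = Σσ²ᵢ + 2·Σσ_ij = 3.5182 + 2 × 1.2805 = 6.0792
α = (3/2)·(1 − 3.5182/6.0792) = 0.632

α = 0.632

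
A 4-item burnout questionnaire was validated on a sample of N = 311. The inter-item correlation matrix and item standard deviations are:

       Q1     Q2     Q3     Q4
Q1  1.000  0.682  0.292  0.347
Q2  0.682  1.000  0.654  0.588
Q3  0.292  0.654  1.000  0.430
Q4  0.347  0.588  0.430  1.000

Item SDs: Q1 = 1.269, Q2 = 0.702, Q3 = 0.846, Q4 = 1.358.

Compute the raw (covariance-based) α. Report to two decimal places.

Σσ²ᵢ = 1.269² + 0.702² + 0.846² + 1.358² = 4.6630
Covariances σ_ij = r_ij · s_i · s_j:
  σ(Q1,Q2) = 0.682 × 1.269 × 0.702 = 0.6076
  σ(Q1,Q3) = 0.292 × 1.269 × 0.846 = 0.3135
  σ(Q1,Q4) = 0.347 × 1.269 × 1.358 = 0.5980
  σ(Q2,Q3) = 0.654 × 0.702 × 0.846 = 0.3884
  σ(Q2,Q4) = 0.588 × 0.702 × 1.358 = 0.5605
  σ(Q3,Q4) = 0.430 × 0.846 × 1.358 = 0.4940
σ²_T = Σσ²ᵢ + 2·Σσ_ij = 4.6630 + 2 × 2.9620 = 10.5870
α = (4/3)·(1 − 4.6630/10.5870) = 0.75

α = 0.75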